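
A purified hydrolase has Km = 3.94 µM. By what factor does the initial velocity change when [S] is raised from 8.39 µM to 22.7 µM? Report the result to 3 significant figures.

1.25

The fractional saturations are [S]/(Km+[S]) = 8.39/12.33 = 0.6805 and 22.7/26.64 = 0.8521.
v₂/v₁ is just their ratio: 0.8521/0.6805 = 1.25.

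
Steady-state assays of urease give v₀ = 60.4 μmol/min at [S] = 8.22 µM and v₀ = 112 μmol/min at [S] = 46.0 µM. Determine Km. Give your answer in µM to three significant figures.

In reciprocal form, 1/v = (Km/Vmax)·(1/[S]) + 1/Vmax. The two points give (1/[S], 1/v) = (0.1217, 0.01656) and (0.02174, 0.008929).
Slope = (0.01656 − 0.008929)/(0.1217 − 0.02174) = 0.07634; intercept = 0.01656 − 0.07634×0.1217 = 0.007269.
Vmax = 1/intercept = 138 μmol/min; Km = slope × Vmax = 0.07634 × 138 = 10.5 µM.

10.5 µM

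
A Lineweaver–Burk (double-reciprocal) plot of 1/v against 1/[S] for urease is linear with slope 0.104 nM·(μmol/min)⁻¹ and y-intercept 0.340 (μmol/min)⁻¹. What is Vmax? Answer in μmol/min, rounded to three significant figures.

2.94 μmol/min

The y-intercept of a Lineweaver–Burk plot equals 1/Vmax, so Vmax = 1/0.340 = 2.94 μmol/min.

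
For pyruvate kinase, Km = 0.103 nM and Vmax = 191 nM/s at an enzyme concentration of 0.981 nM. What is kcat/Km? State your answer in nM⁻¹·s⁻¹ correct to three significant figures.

1890 nM⁻¹·s⁻¹

kcat = Vmax/[E]total = 191/0.981 = 195 s⁻¹.
kcat/Km = 195/0.103 = 1890 nM⁻¹·s⁻¹.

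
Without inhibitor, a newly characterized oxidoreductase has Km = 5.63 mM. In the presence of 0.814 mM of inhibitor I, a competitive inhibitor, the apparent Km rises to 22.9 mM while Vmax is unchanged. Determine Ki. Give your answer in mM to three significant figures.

0.265 mM

Competitive: Km,app = α·Km with α = 1 + [I]/Ki.
α = Km,app/Km = 22.9/5.63 = 4.067.
Since α = 1 + [I]/Ki, [I]/Ki = 4.067 − 1 = 3.067 and Ki = 0.814/3.067 = 0.265 mM.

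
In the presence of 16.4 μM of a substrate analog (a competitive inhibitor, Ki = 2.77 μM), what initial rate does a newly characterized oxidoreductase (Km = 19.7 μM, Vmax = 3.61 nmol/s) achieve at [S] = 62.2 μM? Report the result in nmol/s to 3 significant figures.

1.13 nmol/s

With α = 1 + [I]/Ki = 1 + 16.4/2.77 = 6.921, the competitive rate law is v = Vmax[S] / (αKm + [S]).
v = 3.61×62.2 / (6.921×19.7 + 62.2) = 224.5/198.5 = 1.13 nmol/s.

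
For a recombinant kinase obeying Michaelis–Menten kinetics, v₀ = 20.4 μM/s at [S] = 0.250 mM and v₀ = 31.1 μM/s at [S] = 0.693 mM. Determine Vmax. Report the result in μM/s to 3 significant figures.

From v = Vmax[S]/(Km+[S]), each point gives Vmax = v(Km+[S])/[S].
Equating: 20.4(Km+0.250)/0.250 = 31.1(Km+0.693)/0.693.
81.60·Km + 20.4 = 44.88·Km + 31.1, so (81.60 − 44.88)·Km = 31.1 − 20.4.
Km = 10.70/36.72 = 0.291 mM; then Vmax = 20.4(0.291+0.250)/0.250 = 44.2 μM/s.

44.2 μM/s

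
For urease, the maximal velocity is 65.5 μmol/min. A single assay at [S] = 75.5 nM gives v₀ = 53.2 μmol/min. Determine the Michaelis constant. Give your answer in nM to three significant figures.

From v = Vmax[S]/(Km+[S]), Km = [S](Vmax − v)/v.
Km = 75.5 × (65.5 − 53.2) / 53.2 = 928.6/53.2 = 17.5 nM.

17.5 nM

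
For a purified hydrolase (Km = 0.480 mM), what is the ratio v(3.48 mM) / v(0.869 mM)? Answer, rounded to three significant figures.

1.36

Since Vmax cancels, v₂/v₁ = [S]₂(Km+[S]₁) / [S]₁(Km+[S]₂).
= 3.48×(0.480+0.869) / (0.869×(0.480+3.48)) = 4.695/3.441 = 1.36.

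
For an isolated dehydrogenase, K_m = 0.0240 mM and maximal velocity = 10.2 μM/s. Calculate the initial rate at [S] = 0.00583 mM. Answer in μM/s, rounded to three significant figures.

1.99 μM/s

[S]/(Km+[S]) = 0.00583/0.02983 = 0.1954, the fractional saturation.
v = 0.1954 × Vmax = 0.1954 × 10.2 = 1.99 μM/s.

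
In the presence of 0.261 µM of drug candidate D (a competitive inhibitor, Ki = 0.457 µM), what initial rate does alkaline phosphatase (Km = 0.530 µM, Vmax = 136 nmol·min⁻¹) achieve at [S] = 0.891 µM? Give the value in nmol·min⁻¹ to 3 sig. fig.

With α = 1 + [I]/Ki = 1 + 0.261/0.457 = 1.571, the competitive rate law is v = Vmax[S] / (αKm + [S]).
v = 136×0.891 / (1.571×0.530 + 0.891) = 121.2/1.724 = 70.3 nmol·min⁻¹.

70.3 nmol·min⁻¹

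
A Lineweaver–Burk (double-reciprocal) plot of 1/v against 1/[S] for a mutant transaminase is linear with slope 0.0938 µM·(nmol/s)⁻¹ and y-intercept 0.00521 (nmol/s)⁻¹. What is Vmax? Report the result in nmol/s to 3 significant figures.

192 nmol/s

The y-intercept of a Lineweaver–Burk plot equals 1/Vmax, so Vmax = 1/0.00521 = 192 nmol/s.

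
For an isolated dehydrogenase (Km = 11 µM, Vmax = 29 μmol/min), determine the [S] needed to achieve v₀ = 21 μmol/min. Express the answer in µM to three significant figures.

Rearranging v = Vmax[S]/(Km+[S]) gives [S] = Km·v/(Vmax − v).
[S] = 11 × 21 / (29 − 21) = 231.0/8.000 = 28.9 µM.

28.9 µM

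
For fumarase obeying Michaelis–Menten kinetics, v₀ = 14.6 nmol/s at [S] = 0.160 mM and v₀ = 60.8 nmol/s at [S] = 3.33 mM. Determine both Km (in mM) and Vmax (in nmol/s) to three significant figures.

Km = 0.633 mM; Vmax = 72.4 nmol/s

From v = Vmax[S]/(Km+[S]), each point gives Vmax = v(Km+[S])/[S].
Equating: 14.6(Km+0.160)/0.160 = 60.8(Km+3.33)/3.33.
91.25·Km + 14.6 = 18.26·Km + 60.8, so (91.25 − 18.26)·Km = 60.8 − 14.6.
Km = 46.20/72.99 = 0.633 mM; then Vmax = 14.6(0.633+0.160)/0.160 = 72.4 nmol/s.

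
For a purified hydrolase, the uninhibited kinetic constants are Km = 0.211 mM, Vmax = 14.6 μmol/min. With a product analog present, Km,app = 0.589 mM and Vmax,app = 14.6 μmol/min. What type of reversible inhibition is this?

competitive

Km increases (0.211 → 0.589 mM) while Vmax is unchanged — the hallmark of competitive inhibition.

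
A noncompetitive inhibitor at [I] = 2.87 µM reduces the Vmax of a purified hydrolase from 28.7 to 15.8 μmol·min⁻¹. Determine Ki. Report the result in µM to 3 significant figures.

Noncompetitive: Vmax,app = Vmax/α with α = 1 + [I]/Ki.
α = Vmax/Vmax,app = 28.7/15.8 = 1.816.
Since α = 1 + [I]/Ki, [I]/Ki = 1.816 − 1 = 0.8165 and Ki = 2.87/0.8165 = 3.52 µM.

3.52 µM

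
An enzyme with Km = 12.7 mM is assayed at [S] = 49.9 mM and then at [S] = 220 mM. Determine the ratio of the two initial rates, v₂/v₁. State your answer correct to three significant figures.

The fractional saturations are [S]/(Km+[S]) = 49.9/62.60 = 0.7971 and 220/232.7 = 0.9454.
v₂/v₁ is just their ratio: 0.9454/0.7971 = 1.19.

1.19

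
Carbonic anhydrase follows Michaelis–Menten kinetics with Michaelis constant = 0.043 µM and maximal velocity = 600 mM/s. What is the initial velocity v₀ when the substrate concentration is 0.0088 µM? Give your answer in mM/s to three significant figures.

102 mM/s

[S]/(Km+[S]) = 0.0088/0.05180 = 0.1699, the fractional saturation.
v = 0.1699 × Vmax = 0.1699 × 600 = 102 mM/s.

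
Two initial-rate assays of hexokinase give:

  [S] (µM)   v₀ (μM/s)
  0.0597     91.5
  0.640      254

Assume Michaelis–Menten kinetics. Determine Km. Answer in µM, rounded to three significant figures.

0.143 µM

In reciprocal form, 1/v = (Km/Vmax)·(1/[S]) + 1/Vmax. The two points give (1/[S], 1/v) = (16.75, 0.01093) and (1.562, 0.003937).
Slope = (0.01093 − 0.003937)/(16.75 − 1.562) = 0.0004604; intercept = 0.01093 − 0.0004604×16.75 = 0.003218.
Vmax = 1/intercept = 311 μM/s; Km = slope × Vmax = 0.0004604 × 311 = 0.143 µM.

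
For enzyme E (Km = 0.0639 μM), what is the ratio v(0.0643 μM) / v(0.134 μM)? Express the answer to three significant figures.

Since Vmax cancels, v₂/v₁ = [S]₂(Km+[S]₁) / [S]₁(Km+[S]₂).
= 0.0643×(0.0639+0.134) / (0.134×(0.0639+0.0643)) = 0.01272/0.01718 = 0.741.

0.741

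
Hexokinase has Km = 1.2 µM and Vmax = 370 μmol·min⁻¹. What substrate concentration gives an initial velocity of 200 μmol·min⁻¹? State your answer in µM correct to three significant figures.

Rearranging v = Vmax[S]/(Km+[S]) gives [S] = Km·v/(Vmax − v).
[S] = 1.2 × 200 / (370 − 200) = 240.0/170.0 = 1.41 µM.

1.41 µM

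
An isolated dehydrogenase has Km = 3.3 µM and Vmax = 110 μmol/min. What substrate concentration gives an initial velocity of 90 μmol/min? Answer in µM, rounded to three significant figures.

Rearranging v = Vmax[S]/(Km+[S]) gives [S] = Km·v/(Vmax − v).
[S] = 3.3 × 90 / (110 − 90) = 297.0/20.00 = 14.8 µM.

14.8 µM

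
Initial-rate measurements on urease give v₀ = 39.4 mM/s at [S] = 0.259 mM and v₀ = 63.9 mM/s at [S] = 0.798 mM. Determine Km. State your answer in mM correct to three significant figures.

From v = Vmax[S]/(Km+[S]), each point gives Vmax = v(Km+[S])/[S].
Equating: 39.4(Km+0.259)/0.259 = 63.9(Km+0.798)/0.798.
152.1·Km + 39.4 = 80.08·Km + 63.9, so (152.1 − 80.08)·Km = 63.9 − 39.4.
Km = 24.50/72.05 = 0.340 mM; then Vmax = 39.4(0.340+0.259)/0.259 = 91.1 mM/s.

0.340 mM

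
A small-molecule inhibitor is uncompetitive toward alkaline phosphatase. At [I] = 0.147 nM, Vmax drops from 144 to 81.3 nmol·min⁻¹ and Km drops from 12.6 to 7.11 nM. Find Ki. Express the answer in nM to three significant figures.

0.191 nM

Uncompetitive: Vmax,app = Vmax/α (and Km,app = Km/α) with α = 1 + [I]/Ki.
α = Vmax/Vmax,app = 144/81.3 = 1.771.
Ki = [I]/(α − 1) = 0.147/0.7712 = 0.191 nM.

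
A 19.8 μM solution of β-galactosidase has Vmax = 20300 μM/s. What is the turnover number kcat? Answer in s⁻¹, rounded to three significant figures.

1030 s⁻¹

kcat = Vmax/[E]total = 20300 μM/s / 19.8 μM = 1030 s⁻¹.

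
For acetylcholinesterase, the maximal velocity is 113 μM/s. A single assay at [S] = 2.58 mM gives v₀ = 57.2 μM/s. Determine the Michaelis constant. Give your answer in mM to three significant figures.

From v = Vmax[S]/(Km+[S]), Km = [S](Vmax − v)/v.
Km = 2.58 × (113 − 57.2) / 57.2 = 144.0/57.2 = 2.52 mM.

2.52 mM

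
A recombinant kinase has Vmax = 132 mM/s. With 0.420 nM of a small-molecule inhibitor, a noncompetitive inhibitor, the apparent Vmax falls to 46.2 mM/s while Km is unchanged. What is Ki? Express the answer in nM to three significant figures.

0.226 nM

Noncompetitive: Vmax,app = Vmax/α with α = 1 + [I]/Ki.
α = Vmax/Vmax,app = 132/46.2 = 2.857.
Since α = 1 + [I]/Ki, [I]/Ki = 2.857 − 1 = 1.857 and Ki = 0.420/1.857 = 0.226 nM.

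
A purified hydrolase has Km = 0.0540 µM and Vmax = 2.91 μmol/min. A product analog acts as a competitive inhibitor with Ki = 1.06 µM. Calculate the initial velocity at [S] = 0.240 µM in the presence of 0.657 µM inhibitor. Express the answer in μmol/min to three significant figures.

2.13 μmol/min

α = 1 + [I]/Ki = 1 + 0.657/1.06 = 1.620.
For a competitive inhibitor, Vmax is unchanged and the apparent Km becomes α·Km: Km,app = 0.0875 µM, Vmax,app = 2.91 μmol/min.
v = Vmax,app·[S]/(Km,app + [S]) = 2.91 × 0.240/(0.0875 + 0.240) = 2.13 μmol/min.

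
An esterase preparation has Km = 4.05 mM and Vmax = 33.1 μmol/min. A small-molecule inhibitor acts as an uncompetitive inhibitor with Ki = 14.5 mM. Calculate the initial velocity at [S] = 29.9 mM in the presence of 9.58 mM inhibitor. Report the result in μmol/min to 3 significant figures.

With α = 1 + [I]/Ki = 1 + 9.58/14.5 = 1.661, the uncompetitive rate law is v = (Vmax/α)·[S] / (Km/α + [S]).
v = (33.1/1.661)×29.9 / (4.05/1.661 + 29.9) = 596.0/32.34 = 18.4 μmol/min.

18.4 μmol/min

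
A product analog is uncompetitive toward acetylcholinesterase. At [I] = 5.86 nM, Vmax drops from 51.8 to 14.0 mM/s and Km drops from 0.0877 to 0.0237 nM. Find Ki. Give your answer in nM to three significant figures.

2.17 nM

Uncompetitive: Vmax,app = Vmax/α (and Km,app = Km/α) with α = 1 + [I]/Ki.
α = Vmax/Vmax,app = 51.8/14.0 = 3.700.
Ki = [I]/(α − 1) = 5.86/2.700 = 2.17 nM.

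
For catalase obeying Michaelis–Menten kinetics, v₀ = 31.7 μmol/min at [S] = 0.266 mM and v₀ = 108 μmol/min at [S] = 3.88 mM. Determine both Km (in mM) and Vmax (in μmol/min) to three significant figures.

Km = 0.835 mM; Vmax = 131 μmol/min

In reciprocal form, 1/v = (Km/Vmax)·(1/[S]) + 1/Vmax. The two points give (1/[S], 1/v) = (3.759, 0.03155) and (0.2577, 0.009259).
Slope = (0.03155 − 0.009259)/(3.759 − 0.2577) = 0.006365; intercept = 0.03155 − 0.006365×3.759 = 0.007619.
Vmax = 1/intercept = 131 μmol/min; Km = slope × Vmax = 0.006365 × 131 = 0.835 mM.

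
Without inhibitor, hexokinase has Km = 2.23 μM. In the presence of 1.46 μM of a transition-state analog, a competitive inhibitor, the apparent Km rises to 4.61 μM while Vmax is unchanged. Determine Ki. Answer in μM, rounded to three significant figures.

1.37 μM

Competitive: Km,app = α·Km with α = 1 + [I]/Ki.
α = Km,app/Km = 4.61/2.23 = 2.067.
Since α = 1 + [I]/Ki, [I]/Ki = 2.067 − 1 = 1.067 and Ki = 1.46/1.067 = 1.37 μM.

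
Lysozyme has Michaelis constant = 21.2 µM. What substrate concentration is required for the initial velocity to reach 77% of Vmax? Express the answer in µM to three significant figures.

71.0 µM

v/Vmax = [S]/(Km+[S]) = 0.77, so [S] = Km·0.77/(1 − 0.77) = 21.2 × 3.348.
[S] = 71.0 µM.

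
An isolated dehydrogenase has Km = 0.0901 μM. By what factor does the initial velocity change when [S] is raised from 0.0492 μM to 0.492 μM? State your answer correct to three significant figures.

2.39

The fractional saturations are [S]/(Km+[S]) = 0.0492/0.1393 = 0.3532 and 0.492/0.5821 = 0.8452.
v₂/v₁ is just their ratio: 0.8452/0.3532 = 2.39.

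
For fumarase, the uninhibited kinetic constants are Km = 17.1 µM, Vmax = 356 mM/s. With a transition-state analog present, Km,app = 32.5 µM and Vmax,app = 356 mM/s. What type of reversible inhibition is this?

Km increases (17.1 → 32.5 µM) while Vmax is unchanged — the hallmark of competitive inhibition.

competitive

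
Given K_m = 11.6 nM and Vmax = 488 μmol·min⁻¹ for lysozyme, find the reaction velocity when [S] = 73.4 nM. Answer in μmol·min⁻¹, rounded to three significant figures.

421 μmol·min⁻¹

v = Vmax·[S]/(Km + [S]) = 488 × 73.4 / (11.6 + 73.4)
  = 35820 / 85.00 = 421 μmol·min⁻¹.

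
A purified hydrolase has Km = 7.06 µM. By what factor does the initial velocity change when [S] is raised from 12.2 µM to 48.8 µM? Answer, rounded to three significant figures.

The fractional saturations are [S]/(Km+[S]) = 12.2/19.26 = 0.6334 and 48.8/55.86 = 0.8736.
v₂/v₁ is just their ratio: 0.8736/0.6334 = 1.38.

1.38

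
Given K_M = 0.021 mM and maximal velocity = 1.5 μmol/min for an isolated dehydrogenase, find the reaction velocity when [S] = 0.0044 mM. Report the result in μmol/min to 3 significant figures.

0.260 μmol/min

v = Vmax·[S]/(Km + [S]) = 1.5 × 0.0044 / (0.021 + 0.0044)
  = 0.006600 / 0.02540 = 0.260 μmol/min.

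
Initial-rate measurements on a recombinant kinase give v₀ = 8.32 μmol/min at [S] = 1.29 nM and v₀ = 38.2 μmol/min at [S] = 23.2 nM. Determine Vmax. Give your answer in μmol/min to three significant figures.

In reciprocal form, 1/v = (Km/Vmax)·(1/[S]) + 1/Vmax. The two points give (1/[S], 1/v) = (0.7752, 0.1202) and (0.04310, 0.02618).
Slope = (0.1202 − 0.02618)/(0.7752 − 0.04310) = 0.1284; intercept = 0.1202 − 0.1284×0.7752 = 0.02064.
Vmax = 1/intercept = 48.4 μmol/min; Km = slope × Vmax = 0.1284 × 48.4 = 6.22 nM.

48.4 μmol/min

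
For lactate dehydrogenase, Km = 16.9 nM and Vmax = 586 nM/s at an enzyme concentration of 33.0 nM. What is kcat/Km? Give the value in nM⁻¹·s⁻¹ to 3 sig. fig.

kcat = Vmax/[E]total = 586/33.0 = 17.8 s⁻¹.
kcat/Km = 17.8/16.9 = 1.05 nM⁻¹·s⁻¹.

1.05 nM⁻¹·s⁻¹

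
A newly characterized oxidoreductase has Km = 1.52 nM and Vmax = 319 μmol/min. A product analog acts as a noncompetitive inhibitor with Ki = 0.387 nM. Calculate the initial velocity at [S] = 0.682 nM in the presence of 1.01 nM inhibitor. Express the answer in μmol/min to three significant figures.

27.4 μmol/min

With α = 1 + [I]/Ki = 1 + 1.01/0.387 = 3.610, the noncompetitive rate law is v = (Vmax/α)·[S] / (Km + [S]).
v = (319/3.610)×0.682 / (1.52 + 0.682) = 60.27/2.202 = 27.4 μmol/min.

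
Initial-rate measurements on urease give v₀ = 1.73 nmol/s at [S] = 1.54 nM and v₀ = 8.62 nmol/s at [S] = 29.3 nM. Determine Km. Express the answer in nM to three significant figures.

8.31 nM

In reciprocal form, 1/v = (Km/Vmax)·(1/[S]) + 1/Vmax. The two points give (1/[S], 1/v) = (0.6494, 0.5780) and (0.03413, 0.1160).
Slope = (0.5780 − 0.1160)/(0.6494 − 0.03413) = 0.7510; intercept = 0.5780 − 0.7510×0.6494 = 0.09038.
Vmax = 1/intercept = 11.1 nmol/s; Km = slope × Vmax = 0.7510 × 11.1 = 8.31 nM.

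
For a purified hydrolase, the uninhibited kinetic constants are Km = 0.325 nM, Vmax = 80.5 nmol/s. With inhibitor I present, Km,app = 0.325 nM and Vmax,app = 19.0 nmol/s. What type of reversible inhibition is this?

Vmax decreases (80.5 → 19.0 nmol/s) while Km is unchanged — pure noncompetitive inhibition.

noncompetitive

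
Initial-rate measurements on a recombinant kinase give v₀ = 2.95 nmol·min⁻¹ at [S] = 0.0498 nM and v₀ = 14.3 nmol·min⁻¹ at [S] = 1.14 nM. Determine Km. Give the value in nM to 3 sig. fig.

0.243 nM

In reciprocal form, 1/v = (Km/Vmax)·(1/[S]) + 1/Vmax. The two points give (1/[S], 1/v) = (20.08, 0.3390) and (0.8772, 0.06993).
Slope = (0.3390 − 0.06993)/(20.08 − 0.8772) = 0.01401; intercept = 0.3390 − 0.01401×20.08 = 0.05764.
Vmax = 1/intercept = 17.3 nmol·min⁻¹; Km = slope × Vmax = 0.01401 × 17.3 = 0.243 nM.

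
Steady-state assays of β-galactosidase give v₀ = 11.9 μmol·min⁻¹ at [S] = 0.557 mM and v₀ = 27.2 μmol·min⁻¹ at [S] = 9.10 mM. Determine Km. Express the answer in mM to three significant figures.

From v = Vmax[S]/(Km+[S]), each point gives Vmax = v(Km+[S])/[S].
Equating: 11.9(Km+0.557)/0.557 = 27.2(Km+9.10)/9.10.
21.36·Km + 11.9 = 2.989·Km + 27.2, so (21.36 − 2.989)·Km = 27.2 − 11.9.
Km = 15.30/18.38 = 0.833 mM; then Vmax = 11.9(0.833+0.557)/0.557 = 29.7 μmol·min⁻¹.

0.833 mM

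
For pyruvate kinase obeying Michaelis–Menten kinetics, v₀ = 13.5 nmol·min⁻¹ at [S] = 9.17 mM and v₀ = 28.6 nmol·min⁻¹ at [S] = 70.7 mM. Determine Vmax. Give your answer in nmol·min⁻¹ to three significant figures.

From v = Vmax[S]/(Km+[S]), each point gives Vmax = v(Km+[S])/[S].
Equating: 13.5(Km+9.17)/9.17 = 28.6(Km+70.7)/70.7.
1.472·Km + 13.5 = 0.4045·Km + 28.6, so (1.472 − 0.4045)·Km = 28.6 − 13.5.
Km = 15.10/1.068 = 14.1 mM; then Vmax = 13.5(14.1+9.17)/9.17 = 34.3 nmol·min⁻¹.

34.3 nmol·min⁻¹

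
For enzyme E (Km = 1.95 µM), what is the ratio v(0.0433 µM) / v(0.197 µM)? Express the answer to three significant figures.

The fractional saturations are [S]/(Km+[S]) = 0.197/2.147 = 0.09176 and 0.0433/1.993 = 0.02172.
v₂/v₁ is just their ratio: 0.02172/0.09176 = 0.237.

0.237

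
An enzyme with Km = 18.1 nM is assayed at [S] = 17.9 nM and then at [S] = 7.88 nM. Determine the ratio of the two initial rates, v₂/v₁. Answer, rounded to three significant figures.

The fractional saturations are [S]/(Km+[S]) = 17.9/36.00 = 0.4972 and 7.88/25.98 = 0.3033.
v₂/v₁ is just their ratio: 0.3033/0.4972 = 0.610.

0.610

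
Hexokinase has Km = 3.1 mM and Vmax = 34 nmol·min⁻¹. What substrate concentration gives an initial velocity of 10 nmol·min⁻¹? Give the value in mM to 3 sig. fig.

1.29 mM

Rearranging v = Vmax[S]/(Km+[S]) gives [S] = Km·v/(Vmax − v).
[S] = 3.1 × 10 / (34 − 10) = 31.00/24.00 = 1.29 mM.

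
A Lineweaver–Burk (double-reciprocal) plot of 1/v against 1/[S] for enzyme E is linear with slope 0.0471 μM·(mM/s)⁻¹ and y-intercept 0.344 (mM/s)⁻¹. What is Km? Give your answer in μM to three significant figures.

0.137 μM

y-intercept = 1/Vmax ⇒ Vmax = 2.91 mM/s; slope = Km/Vmax ⇒ Km = slope × Vmax.
Km = 0.0471 × 2.91 = 0.137 μM.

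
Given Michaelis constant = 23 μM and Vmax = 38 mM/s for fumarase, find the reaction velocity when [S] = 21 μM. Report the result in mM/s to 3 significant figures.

v = Vmax·[S]/(Km + [S]) = 38 × 21 / (23 + 21)
  = 798.0 / 44.00 = 18.1 mM/s.

18.1 mM/s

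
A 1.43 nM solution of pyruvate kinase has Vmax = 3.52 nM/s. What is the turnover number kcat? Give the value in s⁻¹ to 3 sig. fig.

2.46 s⁻¹

kcat = Vmax/[E]total = 3.52 nM/s / 1.43 nM = 2.46 s⁻¹.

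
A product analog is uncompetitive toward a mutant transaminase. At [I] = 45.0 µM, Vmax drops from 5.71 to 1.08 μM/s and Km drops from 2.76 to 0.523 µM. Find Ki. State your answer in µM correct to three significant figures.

10.5 µM

Uncompetitive: Vmax,app = Vmax/α (and Km,app = Km/α) with α = 1 + [I]/Ki.
α = Vmax/Vmax,app = 5.71/1.08 = 5.287.
Ki = [I]/(α − 1) = 45.0/4.287 = 10.5 µM.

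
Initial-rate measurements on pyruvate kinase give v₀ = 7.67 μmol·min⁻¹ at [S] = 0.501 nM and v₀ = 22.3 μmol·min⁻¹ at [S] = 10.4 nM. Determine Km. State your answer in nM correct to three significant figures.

From v = Vmax[S]/(Km+[S]), each point gives Vmax = v(Km+[S])/[S].
Equating: 7.67(Km+0.501)/0.501 = 22.3(Km+10.4)/10.4.
15.31·Km + 7.67 = 2.144·Km + 22.3, so (15.31 − 2.144)·Km = 22.3 − 7.67.
Km = 14.63/13.17 = 1.11 nM; then Vmax = 7.67(1.11+0.501)/0.501 = 24.7 μmol·min⁻¹.

1.11 nM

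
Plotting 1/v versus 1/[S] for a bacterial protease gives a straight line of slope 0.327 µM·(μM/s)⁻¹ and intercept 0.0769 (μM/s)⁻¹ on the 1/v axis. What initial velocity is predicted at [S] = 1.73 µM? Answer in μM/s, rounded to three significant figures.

3.76 μM/s

The y-intercept is 1/Vmax, so Vmax = 1/0.0769 = 13.0 μM/s.
The slope is Km/Vmax, so Km = 0.327 × 13.0 = 4.25 µM.
Then v = 13.0 × 1.73/(4.25 + 1.73) = 3.76 μM/s.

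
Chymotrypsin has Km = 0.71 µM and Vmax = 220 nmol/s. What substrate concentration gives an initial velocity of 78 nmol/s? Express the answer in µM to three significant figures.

0.390 µM

The required fractional saturation is v/Vmax = 78/220 = 0.3545.
Then [S]/(Km+[S]) = 0.3545 ⇒ [S] = 0.71 × 0.3545/(1 − 0.3545) = 0.390 µM.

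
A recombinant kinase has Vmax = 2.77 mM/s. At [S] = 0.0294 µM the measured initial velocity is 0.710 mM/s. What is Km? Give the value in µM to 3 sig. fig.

v/Vmax = 0.710/2.77 = 0.2563 = [S]/(Km+[S]).
So Km + [S] = [S]/0.2563 = 0.1147 µM, giving Km = 0.1147 − 0.0294 = 0.0853 µM.

0.0853 µM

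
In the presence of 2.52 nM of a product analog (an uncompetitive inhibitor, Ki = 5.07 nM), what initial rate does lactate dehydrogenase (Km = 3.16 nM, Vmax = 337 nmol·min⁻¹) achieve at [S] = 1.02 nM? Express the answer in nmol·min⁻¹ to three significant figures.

With α = 1 + [I]/Ki = 1 + 2.52/5.07 = 1.497, the uncompetitive rate law is v = (Vmax/α)·[S] / (Km/α + [S]).
v = (337/1.497)×1.02 / (3.16/1.497 + 1.02) = 229.6/3.131 = 73.3 nmol·min⁻¹.

73.3 nmol·min⁻¹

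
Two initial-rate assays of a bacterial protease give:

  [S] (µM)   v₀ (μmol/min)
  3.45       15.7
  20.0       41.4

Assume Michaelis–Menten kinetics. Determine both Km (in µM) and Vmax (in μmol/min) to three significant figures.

From v = Vmax[S]/(Km+[S]), each point gives Vmax = v(Km+[S])/[S].
Equating: 15.7(Km+3.45)/3.45 = 41.4(Km+20.0)/20.0.
4.551·Km + 15.7 = 2.070·Km + 41.4, so (4.551 − 2.070)·Km = 41.4 − 15.7.
Km = 25.70/2.481 = 10.4 µM; then Vmax = 15.7(10.4+3.45)/3.45 = 62.8 μmol/min.

Km = 10.4 µM; Vmax = 62.8 μmol/min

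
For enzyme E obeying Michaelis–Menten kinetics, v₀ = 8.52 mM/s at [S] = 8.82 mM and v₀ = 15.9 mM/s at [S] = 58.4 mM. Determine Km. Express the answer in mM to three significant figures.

From v = Vmax[S]/(Km+[S]), each point gives Vmax = v(Km+[S])/[S].
Equating: 8.52(Km+8.82)/8.82 = 15.9(Km+58.4)/58.4.
0.9660·Km + 8.52 = 0.2723·Km + 15.9, so (0.9660 − 0.2723)·Km = 15.9 − 8.52.
Km = 7.380/0.6937 = 10.6 mM; then Vmax = 8.52(10.6+8.82)/8.82 = 18.8 mM/s.

10.6 mM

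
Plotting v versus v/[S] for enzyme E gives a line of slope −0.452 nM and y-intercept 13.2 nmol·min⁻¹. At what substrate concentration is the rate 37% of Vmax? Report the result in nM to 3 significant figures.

0.265 nM

The Eadie–Hofstee slope gives Km = 0.452 nM (slope = −Km).
v/Vmax = [S]/(Km+[S]) = 0.37 ⇒ [S] = Km·0.37/(1−0.37) = 0.452 × 0.5873 = 0.265 nM.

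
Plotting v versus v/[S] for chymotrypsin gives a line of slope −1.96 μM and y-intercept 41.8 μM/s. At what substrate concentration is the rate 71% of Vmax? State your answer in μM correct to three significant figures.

The Eadie–Hofstee slope gives Km = 1.96 μM (slope = −Km).
v/Vmax = [S]/(Km+[S]) = 0.71 ⇒ [S] = Km·0.71/(1−0.71) = 1.96 × 2.448 = 4.80 μM.

4.80 μM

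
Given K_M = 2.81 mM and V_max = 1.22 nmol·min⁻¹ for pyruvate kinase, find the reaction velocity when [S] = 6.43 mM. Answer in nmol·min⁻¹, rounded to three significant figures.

[S]/(Km+[S]) = 6.43/9.240 = 0.6959, the fractional saturation.
v = 0.6959 × Vmax = 0.6959 × 1.22 = 0.849 nmol·min⁻¹.

0.849 nmol·min⁻¹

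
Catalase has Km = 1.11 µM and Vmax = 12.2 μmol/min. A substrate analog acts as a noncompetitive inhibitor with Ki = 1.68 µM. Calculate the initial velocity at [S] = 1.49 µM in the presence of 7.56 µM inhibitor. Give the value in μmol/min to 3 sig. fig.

1.27 μmol/min

With α = 1 + [I]/Ki = 1 + 7.56/1.68 = 5.500, the noncompetitive rate law is v = (Vmax/α)·[S] / (Km + [S]).
v = (12.2/5.500)×1.49 / (1.11 + 1.49) = 3.305/2.600 = 1.27 μmol/min.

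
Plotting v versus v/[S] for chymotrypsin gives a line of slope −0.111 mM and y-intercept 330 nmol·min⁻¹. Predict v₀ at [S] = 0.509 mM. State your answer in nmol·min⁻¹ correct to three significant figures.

In the Eadie–Hofstee form v = Vmax − Km·(v/[S]), the slope is −Km and the intercept is Vmax, so Km = 0.111 mM and Vmax = 330 nmol·min⁻¹.
v = 330 × 0.509/(0.111 + 0.509) = 271 nmol·min⁻¹.

271 nmol·min⁻¹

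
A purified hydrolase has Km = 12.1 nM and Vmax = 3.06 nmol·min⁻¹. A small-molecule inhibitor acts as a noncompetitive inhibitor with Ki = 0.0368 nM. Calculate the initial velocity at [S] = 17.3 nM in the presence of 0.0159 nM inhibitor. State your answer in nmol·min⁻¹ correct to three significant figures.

1.26 nmol·min⁻¹

α = 1 + [I]/Ki = 1 + 0.0159/0.0368 = 1.432.
For a noncompetitive inhibitor, Vmax is reduced to Vmax/α while Km is unchanged: Km,app = 12.1 nM, Vmax,app = 2.14 nmol·min⁻¹.
v = Vmax,app·[S]/(Km,app + [S]) = 2.14 × 17.3/(12.1 + 17.3) = 1.26 nmol·min⁻¹.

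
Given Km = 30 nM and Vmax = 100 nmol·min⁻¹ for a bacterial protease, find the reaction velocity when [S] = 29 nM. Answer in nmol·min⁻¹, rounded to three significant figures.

49.2 nmol·min⁻¹

[S]/(Km+[S]) = 29/59.00 = 0.4915, the fractional saturation.
v = 0.4915 × Vmax = 0.4915 × 100 = 49.2 nmol·min⁻¹.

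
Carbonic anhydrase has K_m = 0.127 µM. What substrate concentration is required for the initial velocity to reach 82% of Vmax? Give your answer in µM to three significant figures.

0.579 µM

v/Vmax = [S]/(Km+[S]) = 0.82, so [S] = Km·0.82/(1 − 0.82) = 0.127 × 4.556.
[S] = 0.579 µM.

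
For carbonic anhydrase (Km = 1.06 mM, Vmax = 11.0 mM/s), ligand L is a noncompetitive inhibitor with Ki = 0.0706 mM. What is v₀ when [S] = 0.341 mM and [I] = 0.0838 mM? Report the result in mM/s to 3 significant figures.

α = 1 + [I]/Ki = 1 + 0.0838/0.0706 = 2.187.
For a noncompetitive inhibitor, Vmax is reduced to Vmax/α while Km is unchanged: Km,app = 1.06 mM, Vmax,app = 5.03 mM/s.
v = Vmax,app·[S]/(Km,app + [S]) = 5.03 × 0.341/(1.06 + 0.341) = 1.22 mM/s.

1.22 mM/s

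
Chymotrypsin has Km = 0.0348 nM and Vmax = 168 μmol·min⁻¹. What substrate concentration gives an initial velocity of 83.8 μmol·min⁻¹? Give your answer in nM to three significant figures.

The required fractional saturation is v/Vmax = 83.8/168 = 0.4988.
Then [S]/(Km+[S]) = 0.4988 ⇒ [S] = 0.0348 × 0.4988/(1 − 0.4988) = 0.0346 nM.

0.0346 nM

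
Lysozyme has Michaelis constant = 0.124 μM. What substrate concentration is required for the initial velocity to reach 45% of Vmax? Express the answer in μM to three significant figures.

v/Vmax = [S]/(Km+[S]) = 0.45, so [S] = Km·0.45/(1 − 0.45) = 0.124 × 0.8182.
[S] = 0.101 μM.

0.101 μM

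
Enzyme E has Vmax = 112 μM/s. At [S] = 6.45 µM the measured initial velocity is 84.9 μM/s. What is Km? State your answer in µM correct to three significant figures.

2.06 µM

From v = Vmax[S]/(Km+[S]), Km = [S](Vmax − v)/v.
Km = 6.45 × (112 − 84.9) / 84.9 = 174.8/84.9 = 2.06 µM.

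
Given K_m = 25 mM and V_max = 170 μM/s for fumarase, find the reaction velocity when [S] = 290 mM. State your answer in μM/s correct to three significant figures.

157 μM/s

[S]/(Km+[S]) = 290/315.0 = 0.9206, the fractional saturation.
v = 0.9206 × Vmax = 0.9206 × 170 = 157 μM/s.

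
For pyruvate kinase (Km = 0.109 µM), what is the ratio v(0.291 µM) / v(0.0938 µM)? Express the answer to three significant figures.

Since Vmax cancels, v₂/v₁ = [S]₂(Km+[S]₁) / [S]₁(Km+[S]₂).
= 0.291×(0.109+0.0938) / (0.0938×(0.109+0.291)) = 0.05901/0.03752 = 1.57.

1.57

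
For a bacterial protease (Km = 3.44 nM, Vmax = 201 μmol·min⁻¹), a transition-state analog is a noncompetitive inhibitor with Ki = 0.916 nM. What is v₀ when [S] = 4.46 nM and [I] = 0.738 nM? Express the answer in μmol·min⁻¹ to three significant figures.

With α = 1 + [I]/Ki = 1 + 0.738/0.916 = 1.806, the noncompetitive rate law is v = (Vmax/α)·[S] / (Km + [S]).
v = (201/1.806)×4.46 / (3.44 + 4.46) = 496.5/7.900 = 62.8 μmol·min⁻¹.

62.8 μmol·min⁻¹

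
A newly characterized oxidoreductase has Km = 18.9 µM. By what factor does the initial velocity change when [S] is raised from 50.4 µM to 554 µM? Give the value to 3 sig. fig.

The fractional saturations are [S]/(Km+[S]) = 50.4/69.30 = 0.7273 and 554/572.9 = 0.9670.
v₂/v₁ is just their ratio: 0.9670/0.7273 = 1.33.

1.33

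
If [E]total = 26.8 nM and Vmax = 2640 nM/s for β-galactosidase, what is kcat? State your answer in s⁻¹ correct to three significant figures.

98.5 s⁻¹

kcat = Vmax/[E]total = 2640 nM/s / 26.8 nM = 98.5 s⁻¹.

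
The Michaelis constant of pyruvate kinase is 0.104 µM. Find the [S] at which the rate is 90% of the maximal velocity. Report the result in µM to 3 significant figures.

0.936 µM

v/Vmax = [S]/(Km+[S]) = 0.9, so [S] = Km·0.9/(1 − 0.9) = 0.104 × 9.000.
[S] = 0.936 µM.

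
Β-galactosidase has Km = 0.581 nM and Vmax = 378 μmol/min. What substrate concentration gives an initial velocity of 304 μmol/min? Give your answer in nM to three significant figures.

Rearranging v = Vmax[S]/(Km+[S]) gives [S] = Km·v/(Vmax − v).
[S] = 0.581 × 304 / (378 − 304) = 176.6/74.00 = 2.39 nM.

2.39 nM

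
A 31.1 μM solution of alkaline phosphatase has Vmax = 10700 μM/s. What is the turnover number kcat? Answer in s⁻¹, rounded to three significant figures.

kcat = Vmax/[E]total = 10700 μM/s / 31.1 μM = 344 s⁻¹.

344 s⁻¹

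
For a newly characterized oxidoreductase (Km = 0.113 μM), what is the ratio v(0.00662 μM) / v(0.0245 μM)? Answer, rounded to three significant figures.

Since Vmax cancels, v₂/v₁ = [S]₂(Km+[S]₁) / [S]₁(Km+[S]₂).
= 0.00662×(0.113+0.0245) / (0.0245×(0.113+0.00662)) = 0.0009102/0.002931 = 0.311.

0.311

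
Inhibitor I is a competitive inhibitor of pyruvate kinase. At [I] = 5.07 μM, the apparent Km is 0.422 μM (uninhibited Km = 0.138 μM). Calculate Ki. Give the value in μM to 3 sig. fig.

Competitive: Km,app = α·Km with α = 1 + [I]/Ki.
α = Km,app/Km = 0.422/0.138 = 3.058.
Since α = 1 + [I]/Ki, [I]/Ki = 3.058 − 1 = 2.058 and Ki = 5.07/2.058 = 2.46 μM.

2.46 μM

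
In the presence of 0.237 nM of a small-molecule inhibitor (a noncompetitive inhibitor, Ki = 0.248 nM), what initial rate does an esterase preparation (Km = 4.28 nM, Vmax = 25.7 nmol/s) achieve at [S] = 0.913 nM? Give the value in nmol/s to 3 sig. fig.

With α = 1 + [I]/Ki = 1 + 0.237/0.248 = 1.956, the noncompetitive rate law is v = (Vmax/α)·[S] / (Km + [S]).
v = (25.7/1.956)×0.913 / (4.28 + 0.913) = 12.00/5.193 = 2.31 nmol/s.

2.31 nmol/s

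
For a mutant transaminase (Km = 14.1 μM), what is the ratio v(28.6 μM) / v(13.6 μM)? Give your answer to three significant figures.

The fractional saturations are [S]/(Km+[S]) = 13.6/27.70 = 0.4910 and 28.6/42.70 = 0.6698.
v₂/v₁ is just their ratio: 0.6698/0.4910 = 1.36.

1.36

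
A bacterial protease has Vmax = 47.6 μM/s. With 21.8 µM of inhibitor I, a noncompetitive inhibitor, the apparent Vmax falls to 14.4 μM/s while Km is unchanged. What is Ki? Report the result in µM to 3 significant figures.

Noncompetitive: Vmax,app = Vmax/α with α = 1 + [I]/Ki.
α = Vmax/Vmax,app = 47.6/14.4 = 3.306.
Ki = [I]/(α − 1) = 21.8/2.306 = 9.46 µM.

9.46 µM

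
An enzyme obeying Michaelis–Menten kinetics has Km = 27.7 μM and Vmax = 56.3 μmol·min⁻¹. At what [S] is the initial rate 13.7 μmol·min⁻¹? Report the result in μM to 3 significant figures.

The required fractional saturation is v/Vmax = 13.7/56.3 = 0.2433.
Then [S]/(Km+[S]) = 0.2433 ⇒ [S] = 27.7 × 0.2433/(1 − 0.2433) = 8.91 μM.

8.91 μM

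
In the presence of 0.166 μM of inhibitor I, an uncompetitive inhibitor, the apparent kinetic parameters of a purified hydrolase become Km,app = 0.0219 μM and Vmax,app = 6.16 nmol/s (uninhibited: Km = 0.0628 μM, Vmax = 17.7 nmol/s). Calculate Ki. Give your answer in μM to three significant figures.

Uncompetitive: Vmax,app = Vmax/α (and Km,app = Km/α) with α = 1 + [I]/Ki.
α = Vmax/Vmax,app = 17.7/6.16 = 2.873.
Ki = [I]/(α − 1) = 0.166/1.873 = 0.0886 μM.

0.0886 μM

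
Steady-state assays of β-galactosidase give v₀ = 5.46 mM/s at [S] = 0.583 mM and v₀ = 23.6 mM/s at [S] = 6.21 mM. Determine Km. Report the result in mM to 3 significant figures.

From v = Vmax[S]/(Km+[S]), each point gives Vmax = v(Km+[S])/[S].
Equating: 5.46(Km+0.583)/0.583 = 23.6(Km+6.21)/6.21.
9.365·Km + 5.46 = 3.800·Km + 23.6, so (9.365 − 3.800)·Km = 23.6 − 5.46.
Km = 18.14/5.565 = 3.26 mM; then Vmax = 5.46(3.26+0.583)/0.583 = 36.0 mM/s.

3.26 mM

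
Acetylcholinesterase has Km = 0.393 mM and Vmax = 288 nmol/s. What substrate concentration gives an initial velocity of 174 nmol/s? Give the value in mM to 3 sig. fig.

0.600 mM

Rearranging v = Vmax[S]/(Km+[S]) gives [S] = Km·v/(Vmax − v).
[S] = 0.393 × 174 / (288 − 174) = 68.38/114.0 = 0.600 mM.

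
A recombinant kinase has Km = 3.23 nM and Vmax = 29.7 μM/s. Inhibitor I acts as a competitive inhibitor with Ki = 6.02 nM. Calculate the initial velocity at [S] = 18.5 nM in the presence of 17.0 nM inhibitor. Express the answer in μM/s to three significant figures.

17.8 μM/s

α = 1 + [I]/Ki = 1 + 17.0/6.02 = 3.824.
For a competitive inhibitor, Vmax is unchanged and the apparent Km becomes α·Km: Km,app = 12.4 nM, Vmax,app = 29.7 μM/s.
v = Vmax,app·[S]/(Km,app + [S]) = 29.7 × 18.5/(12.4 + 18.5) = 17.8 μM/s.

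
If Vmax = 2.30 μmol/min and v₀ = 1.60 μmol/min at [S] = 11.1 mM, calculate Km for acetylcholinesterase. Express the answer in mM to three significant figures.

From v = Vmax[S]/(Km+[S]), Km = [S](Vmax − v)/v.
Km = 11.1 × (2.30 − 1.60) / 1.60 = 7.770/1.60 = 4.86 mM.

4.86 mM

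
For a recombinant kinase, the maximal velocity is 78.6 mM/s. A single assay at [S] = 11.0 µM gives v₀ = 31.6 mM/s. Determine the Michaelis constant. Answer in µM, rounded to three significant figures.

v/Vmax = 31.6/78.6 = 0.4020 = [S]/(Km+[S]).
So Km + [S] = [S]/0.4020 = 27.36 µM, giving Km = 27.36 − 11.0 = 16.4 µM.

16.4 µM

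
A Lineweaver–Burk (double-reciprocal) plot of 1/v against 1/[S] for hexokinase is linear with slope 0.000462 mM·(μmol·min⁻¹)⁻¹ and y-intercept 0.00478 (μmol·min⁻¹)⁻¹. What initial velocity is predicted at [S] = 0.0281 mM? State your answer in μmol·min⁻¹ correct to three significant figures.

47.1 μmol·min⁻¹

The y-intercept is 1/Vmax, so Vmax = 1/0.00478 = 209 μmol·min⁻¹.
The slope is Km/Vmax, so Km = 0.000462 × 209 = 0.0967 mM.
Then v = 209 × 0.0281/(0.0967 + 0.0281) = 47.1 μmol·min⁻¹.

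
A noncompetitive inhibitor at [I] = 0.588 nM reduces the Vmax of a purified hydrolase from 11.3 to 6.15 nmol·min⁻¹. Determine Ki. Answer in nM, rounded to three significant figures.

Noncompetitive: Vmax,app = Vmax/α with α = 1 + [I]/Ki.
α = Vmax/Vmax,app = 11.3/6.15 = 1.837.
Since α = 1 + [I]/Ki, [I]/Ki = 1.837 − 1 = 0.8374 and Ki = 0.588/0.8374 = 0.702 nM.

0.702 nM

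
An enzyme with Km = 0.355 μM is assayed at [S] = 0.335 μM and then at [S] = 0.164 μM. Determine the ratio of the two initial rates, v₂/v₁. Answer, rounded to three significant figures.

The fractional saturations are [S]/(Km+[S]) = 0.335/0.6900 = 0.4855 and 0.164/0.5190 = 0.3160.
v₂/v₁ is just their ratio: 0.3160/0.4855 = 0.651.

0.651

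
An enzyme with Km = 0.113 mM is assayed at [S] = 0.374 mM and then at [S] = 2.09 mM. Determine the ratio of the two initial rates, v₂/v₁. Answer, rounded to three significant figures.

1.24

The fractional saturations are [S]/(Km+[S]) = 0.374/0.4870 = 0.7680 and 2.09/2.203 = 0.9487.
v₂/v₁ is just their ratio: 0.9487/0.7680 = 1.24.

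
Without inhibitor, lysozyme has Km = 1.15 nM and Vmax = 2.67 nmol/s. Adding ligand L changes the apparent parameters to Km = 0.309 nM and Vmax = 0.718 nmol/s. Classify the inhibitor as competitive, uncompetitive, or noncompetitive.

Both Km and Vmax decrease by the same factor (~3.72-fold) — characteristic of uncompetitive inhibition.

uncompetitive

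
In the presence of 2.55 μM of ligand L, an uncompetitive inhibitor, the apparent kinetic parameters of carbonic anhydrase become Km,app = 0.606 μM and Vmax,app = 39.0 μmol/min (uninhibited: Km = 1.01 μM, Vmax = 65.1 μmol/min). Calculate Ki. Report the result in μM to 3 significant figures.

3.81 μM

Uncompetitive: Vmax,app = Vmax/α (and Km,app = Km/α) with α = 1 + [I]/Ki.
α = Vmax/Vmax,app = 65.1/39.0 = 1.669.
Since α = 1 + [I]/Ki, [I]/Ki = 1.669 − 1 = 0.6692 and Ki = 2.55/0.6692 = 3.81 μM.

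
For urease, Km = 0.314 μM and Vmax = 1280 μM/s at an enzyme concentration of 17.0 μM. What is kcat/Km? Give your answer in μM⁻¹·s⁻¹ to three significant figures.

kcat = Vmax/[E]total = 1280/17.0 = 75.3 s⁻¹.
kcat/Km = 75.3/0.314 = 240 μM⁻¹·s⁻¹.

240 μM⁻¹·s⁻¹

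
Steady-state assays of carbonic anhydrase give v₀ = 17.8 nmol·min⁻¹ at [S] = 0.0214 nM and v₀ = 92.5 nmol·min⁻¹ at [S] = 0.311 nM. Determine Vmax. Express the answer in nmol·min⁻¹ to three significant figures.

134 nmol·min⁻¹

In reciprocal form, 1/v = (Km/Vmax)·(1/[S]) + 1/Vmax. The two points give (1/[S], 1/v) = (46.73, 0.05618) and (3.215, 0.01081).
Slope = (0.05618 − 0.01081)/(46.73 − 3.215) = 0.001043; intercept = 0.05618 − 0.001043×46.73 = 0.007458.
Vmax = 1/intercept = 134 nmol·min⁻¹; Km = slope × Vmax = 0.001043 × 134 = 0.140 nM.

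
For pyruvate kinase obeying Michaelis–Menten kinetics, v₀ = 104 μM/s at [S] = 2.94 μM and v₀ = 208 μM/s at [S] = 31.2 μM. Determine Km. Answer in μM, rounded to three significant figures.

3.62 μM

From v = Vmax[S]/(Km+[S]), each point gives Vmax = v(Km+[S])/[S].
Equating: 104(Km+2.94)/2.94 = 208(Km+31.2)/31.2.
35.37·Km + 104 = 6.667·Km + 208, so (35.37 − 6.667)·Km = 208 − 104.
Km = 104.0/28.71 = 3.62 μM; then Vmax = 104(3.62+2.94)/2.94 = 232 μM/s.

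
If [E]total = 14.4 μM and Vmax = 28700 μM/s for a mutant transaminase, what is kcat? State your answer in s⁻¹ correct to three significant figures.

kcat = Vmax/[E]total = 28700 μM/s / 14.4 μM = 1990 s⁻¹.

1990 s⁻¹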